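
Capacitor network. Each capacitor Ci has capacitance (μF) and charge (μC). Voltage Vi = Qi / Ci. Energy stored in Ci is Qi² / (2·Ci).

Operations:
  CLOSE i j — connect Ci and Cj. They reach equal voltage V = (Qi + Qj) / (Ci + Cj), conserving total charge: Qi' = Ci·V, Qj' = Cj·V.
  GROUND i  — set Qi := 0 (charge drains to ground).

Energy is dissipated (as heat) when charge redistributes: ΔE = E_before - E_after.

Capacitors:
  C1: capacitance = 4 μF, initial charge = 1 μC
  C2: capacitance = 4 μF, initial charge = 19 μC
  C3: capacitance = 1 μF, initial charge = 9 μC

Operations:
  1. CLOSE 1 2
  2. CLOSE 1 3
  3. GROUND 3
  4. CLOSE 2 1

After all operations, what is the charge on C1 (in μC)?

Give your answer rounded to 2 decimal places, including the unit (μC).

Answer: 12.60 μC

Derivation:
Initial: C1(4μF, Q=1μC, V=0.25V), C2(4μF, Q=19μC, V=4.75V), C3(1μF, Q=9μC, V=9.00V)
Op 1: CLOSE 1-2: Q_total=20.00, C_total=8.00, V=2.50; Q1=10.00, Q2=10.00; dissipated=20.250
Op 2: CLOSE 1-3: Q_total=19.00, C_total=5.00, V=3.80; Q1=15.20, Q3=3.80; dissipated=16.900
Op 3: GROUND 3: Q3=0; energy lost=7.220
Op 4: CLOSE 2-1: Q_total=25.20, C_total=8.00, V=3.15; Q2=12.60, Q1=12.60; dissipated=1.690
Final charges: Q1=12.60, Q2=12.60, Q3=0.00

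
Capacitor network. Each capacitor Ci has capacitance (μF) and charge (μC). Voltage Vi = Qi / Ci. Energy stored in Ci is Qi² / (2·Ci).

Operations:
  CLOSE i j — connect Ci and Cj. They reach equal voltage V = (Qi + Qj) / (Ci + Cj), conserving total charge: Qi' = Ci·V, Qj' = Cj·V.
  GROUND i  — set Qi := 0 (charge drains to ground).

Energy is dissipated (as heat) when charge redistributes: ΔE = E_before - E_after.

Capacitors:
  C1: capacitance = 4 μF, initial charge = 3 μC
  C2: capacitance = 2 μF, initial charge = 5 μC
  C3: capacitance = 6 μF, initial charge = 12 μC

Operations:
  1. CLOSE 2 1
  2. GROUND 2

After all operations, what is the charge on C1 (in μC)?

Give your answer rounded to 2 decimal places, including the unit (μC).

Initial: C1(4μF, Q=3μC, V=0.75V), C2(2μF, Q=5μC, V=2.50V), C3(6μF, Q=12μC, V=2.00V)
Op 1: CLOSE 2-1: Q_total=8.00, C_total=6.00, V=1.33; Q2=2.67, Q1=5.33; dissipated=2.042
Op 2: GROUND 2: Q2=0; energy lost=1.778
Final charges: Q1=5.33, Q2=0.00, Q3=12.00

Answer: 5.33 μC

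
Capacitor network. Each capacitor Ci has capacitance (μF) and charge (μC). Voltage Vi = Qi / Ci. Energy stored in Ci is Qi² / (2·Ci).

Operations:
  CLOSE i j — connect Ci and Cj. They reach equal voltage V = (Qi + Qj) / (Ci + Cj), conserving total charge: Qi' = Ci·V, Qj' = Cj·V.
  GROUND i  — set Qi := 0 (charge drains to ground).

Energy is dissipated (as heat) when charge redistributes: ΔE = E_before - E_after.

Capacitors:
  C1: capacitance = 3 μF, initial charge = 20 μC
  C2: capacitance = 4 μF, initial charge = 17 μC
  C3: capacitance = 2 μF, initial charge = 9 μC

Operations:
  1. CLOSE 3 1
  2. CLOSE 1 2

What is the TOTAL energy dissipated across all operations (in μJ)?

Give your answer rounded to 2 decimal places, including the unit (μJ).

Initial: C1(3μF, Q=20μC, V=6.67V), C2(4μF, Q=17μC, V=4.25V), C3(2μF, Q=9μC, V=4.50V)
Op 1: CLOSE 3-1: Q_total=29.00, C_total=5.00, V=5.80; Q3=11.60, Q1=17.40; dissipated=2.817
Op 2: CLOSE 1-2: Q_total=34.40, C_total=7.00, V=4.91; Q1=14.74, Q2=19.66; dissipated=2.059
Total dissipated: 4.876 μJ

Answer: 4.88 μJ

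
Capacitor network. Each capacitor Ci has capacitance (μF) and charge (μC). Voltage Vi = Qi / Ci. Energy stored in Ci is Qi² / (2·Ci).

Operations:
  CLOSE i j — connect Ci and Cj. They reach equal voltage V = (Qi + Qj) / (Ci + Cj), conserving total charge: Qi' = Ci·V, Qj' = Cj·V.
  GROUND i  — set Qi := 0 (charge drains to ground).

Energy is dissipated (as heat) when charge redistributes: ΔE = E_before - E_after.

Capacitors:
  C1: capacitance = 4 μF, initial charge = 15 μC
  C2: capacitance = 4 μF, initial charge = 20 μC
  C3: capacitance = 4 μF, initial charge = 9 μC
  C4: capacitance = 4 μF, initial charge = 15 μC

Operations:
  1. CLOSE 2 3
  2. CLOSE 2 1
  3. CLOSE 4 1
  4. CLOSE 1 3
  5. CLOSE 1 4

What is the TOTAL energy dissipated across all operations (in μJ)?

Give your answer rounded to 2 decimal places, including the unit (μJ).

Answer: 7.59 μJ

Derivation:
Initial: C1(4μF, Q=15μC, V=3.75V), C2(4μF, Q=20μC, V=5.00V), C3(4μF, Q=9μC, V=2.25V), C4(4μF, Q=15μC, V=3.75V)
Op 1: CLOSE 2-3: Q_total=29.00, C_total=8.00, V=3.62; Q2=14.50, Q3=14.50; dissipated=7.562
Op 2: CLOSE 2-1: Q_total=29.50, C_total=8.00, V=3.69; Q2=14.75, Q1=14.75; dissipated=0.016
Op 3: CLOSE 4-1: Q_total=29.75, C_total=8.00, V=3.72; Q4=14.88, Q1=14.88; dissipated=0.004
Op 4: CLOSE 1-3: Q_total=29.38, C_total=8.00, V=3.67; Q1=14.69, Q3=14.69; dissipated=0.009
Op 5: CLOSE 1-4: Q_total=29.56, C_total=8.00, V=3.70; Q1=14.78, Q4=14.78; dissipated=0.002
Total dissipated: 7.593 μJ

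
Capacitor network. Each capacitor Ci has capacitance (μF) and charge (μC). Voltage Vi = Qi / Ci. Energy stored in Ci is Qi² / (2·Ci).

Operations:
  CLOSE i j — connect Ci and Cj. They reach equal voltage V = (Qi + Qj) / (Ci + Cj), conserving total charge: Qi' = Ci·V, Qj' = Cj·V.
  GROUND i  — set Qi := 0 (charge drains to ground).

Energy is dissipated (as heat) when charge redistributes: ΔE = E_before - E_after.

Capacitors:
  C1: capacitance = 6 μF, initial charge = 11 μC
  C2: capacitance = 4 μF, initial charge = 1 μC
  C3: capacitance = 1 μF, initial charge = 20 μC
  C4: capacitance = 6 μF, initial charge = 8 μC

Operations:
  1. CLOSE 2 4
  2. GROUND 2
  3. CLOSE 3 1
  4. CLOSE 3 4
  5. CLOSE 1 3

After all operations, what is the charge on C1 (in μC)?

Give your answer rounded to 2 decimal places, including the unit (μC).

Answer: 23.98 μC

Derivation:
Initial: C1(6μF, Q=11μC, V=1.83V), C2(4μF, Q=1μC, V=0.25V), C3(1μF, Q=20μC, V=20.00V), C4(6μF, Q=8μC, V=1.33V)
Op 1: CLOSE 2-4: Q_total=9.00, C_total=10.00, V=0.90; Q2=3.60, Q4=5.40; dissipated=1.408
Op 2: GROUND 2: Q2=0; energy lost=1.620
Op 3: CLOSE 3-1: Q_total=31.00, C_total=7.00, V=4.43; Q3=4.43, Q1=26.57; dissipated=141.440
Op 4: CLOSE 3-4: Q_total=9.83, C_total=7.00, V=1.40; Q3=1.40, Q4=8.42; dissipated=5.336
Op 5: CLOSE 1-3: Q_total=27.98, C_total=7.00, V=4.00; Q1=23.98, Q3=4.00; dissipated=3.920
Final charges: Q1=23.98, Q2=0.00, Q3=4.00, Q4=8.42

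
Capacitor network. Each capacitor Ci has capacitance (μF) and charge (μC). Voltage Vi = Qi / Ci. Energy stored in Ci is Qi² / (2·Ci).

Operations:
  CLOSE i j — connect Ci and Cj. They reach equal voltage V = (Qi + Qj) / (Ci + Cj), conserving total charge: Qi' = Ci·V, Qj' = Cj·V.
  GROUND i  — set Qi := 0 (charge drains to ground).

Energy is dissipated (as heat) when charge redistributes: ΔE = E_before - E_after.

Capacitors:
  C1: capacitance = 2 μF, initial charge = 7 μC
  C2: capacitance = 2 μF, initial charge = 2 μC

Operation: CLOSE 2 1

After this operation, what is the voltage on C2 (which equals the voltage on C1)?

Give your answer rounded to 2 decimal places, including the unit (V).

Answer: 2.25 V

Derivation:
Initial: C1(2μF, Q=7μC, V=3.50V), C2(2μF, Q=2μC, V=1.00V)
Op 1: CLOSE 2-1: Q_total=9.00, C_total=4.00, V=2.25; Q2=4.50, Q1=4.50; dissipated=3.125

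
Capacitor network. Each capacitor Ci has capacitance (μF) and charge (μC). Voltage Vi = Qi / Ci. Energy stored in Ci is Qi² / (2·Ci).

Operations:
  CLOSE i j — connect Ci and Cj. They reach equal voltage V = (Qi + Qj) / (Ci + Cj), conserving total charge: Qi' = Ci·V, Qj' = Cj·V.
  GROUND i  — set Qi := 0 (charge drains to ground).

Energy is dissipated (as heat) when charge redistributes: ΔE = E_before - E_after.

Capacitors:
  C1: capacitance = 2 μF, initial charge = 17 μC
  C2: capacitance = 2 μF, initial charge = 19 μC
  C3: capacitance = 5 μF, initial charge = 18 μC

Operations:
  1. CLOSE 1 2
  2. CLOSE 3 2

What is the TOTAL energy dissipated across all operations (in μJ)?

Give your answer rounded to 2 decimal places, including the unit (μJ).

Answer: 21.33 μJ

Derivation:
Initial: C1(2μF, Q=17μC, V=8.50V), C2(2μF, Q=19μC, V=9.50V), C3(5μF, Q=18μC, V=3.60V)
Op 1: CLOSE 1-2: Q_total=36.00, C_total=4.00, V=9.00; Q1=18.00, Q2=18.00; dissipated=0.500
Op 2: CLOSE 3-2: Q_total=36.00, C_total=7.00, V=5.14; Q3=25.71, Q2=10.29; dissipated=20.829
Total dissipated: 21.329 μJ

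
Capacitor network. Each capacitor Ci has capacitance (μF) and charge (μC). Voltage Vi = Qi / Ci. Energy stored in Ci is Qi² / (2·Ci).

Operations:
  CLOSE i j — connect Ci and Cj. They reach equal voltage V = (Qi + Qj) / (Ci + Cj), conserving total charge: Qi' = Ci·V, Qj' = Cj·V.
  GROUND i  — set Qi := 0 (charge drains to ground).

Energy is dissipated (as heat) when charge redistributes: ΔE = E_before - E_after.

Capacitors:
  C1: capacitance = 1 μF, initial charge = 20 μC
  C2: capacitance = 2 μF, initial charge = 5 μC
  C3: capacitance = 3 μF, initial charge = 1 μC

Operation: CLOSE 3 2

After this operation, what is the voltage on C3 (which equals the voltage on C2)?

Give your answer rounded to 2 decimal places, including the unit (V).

Answer: 1.20 V

Derivation:
Initial: C1(1μF, Q=20μC, V=20.00V), C2(2μF, Q=5μC, V=2.50V), C3(3μF, Q=1μC, V=0.33V)
Op 1: CLOSE 3-2: Q_total=6.00, C_total=5.00, V=1.20; Q3=3.60, Q2=2.40; dissipated=2.817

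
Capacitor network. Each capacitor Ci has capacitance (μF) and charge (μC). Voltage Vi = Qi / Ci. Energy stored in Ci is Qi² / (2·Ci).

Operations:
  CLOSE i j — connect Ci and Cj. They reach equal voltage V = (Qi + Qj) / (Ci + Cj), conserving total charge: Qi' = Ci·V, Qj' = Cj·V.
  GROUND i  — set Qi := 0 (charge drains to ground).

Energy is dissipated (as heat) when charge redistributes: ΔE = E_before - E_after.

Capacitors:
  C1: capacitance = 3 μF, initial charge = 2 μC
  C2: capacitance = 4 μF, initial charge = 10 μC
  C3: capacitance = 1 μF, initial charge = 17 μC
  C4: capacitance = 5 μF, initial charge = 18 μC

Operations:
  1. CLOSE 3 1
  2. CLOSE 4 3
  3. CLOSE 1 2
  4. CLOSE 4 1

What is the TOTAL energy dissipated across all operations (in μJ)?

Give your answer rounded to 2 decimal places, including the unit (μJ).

Initial: C1(3μF, Q=2μC, V=0.67V), C2(4μF, Q=10μC, V=2.50V), C3(1μF, Q=17μC, V=17.00V), C4(5μF, Q=18μC, V=3.60V)
Op 1: CLOSE 3-1: Q_total=19.00, C_total=4.00, V=4.75; Q3=4.75, Q1=14.25; dissipated=100.042
Op 2: CLOSE 4-3: Q_total=22.75, C_total=6.00, V=3.79; Q4=18.96, Q3=3.79; dissipated=0.551
Op 3: CLOSE 1-2: Q_total=24.25, C_total=7.00, V=3.46; Q1=10.39, Q2=13.86; dissipated=4.339
Op 4: CLOSE 4-1: Q_total=29.35, C_total=8.00, V=3.67; Q4=18.34, Q1=11.01; dissipated=0.100
Total dissipated: 105.032 μJ

Answer: 105.03 μJ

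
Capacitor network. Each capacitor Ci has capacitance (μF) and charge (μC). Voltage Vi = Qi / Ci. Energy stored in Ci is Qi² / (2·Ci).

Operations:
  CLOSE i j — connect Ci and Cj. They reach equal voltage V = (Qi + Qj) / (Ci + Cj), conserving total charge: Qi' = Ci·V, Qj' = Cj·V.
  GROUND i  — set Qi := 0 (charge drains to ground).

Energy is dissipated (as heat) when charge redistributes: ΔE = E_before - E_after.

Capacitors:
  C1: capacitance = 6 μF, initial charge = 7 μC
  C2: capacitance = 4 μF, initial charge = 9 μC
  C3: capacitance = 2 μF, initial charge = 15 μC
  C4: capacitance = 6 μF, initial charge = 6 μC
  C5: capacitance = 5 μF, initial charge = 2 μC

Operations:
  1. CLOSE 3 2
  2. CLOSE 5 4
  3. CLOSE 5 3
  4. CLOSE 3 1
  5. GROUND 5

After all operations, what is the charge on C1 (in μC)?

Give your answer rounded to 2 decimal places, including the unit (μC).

Answer: 7.74 μC

Derivation:
Initial: C1(6μF, Q=7μC, V=1.17V), C2(4μF, Q=9μC, V=2.25V), C3(2μF, Q=15μC, V=7.50V), C4(6μF, Q=6μC, V=1.00V), C5(5μF, Q=2μC, V=0.40V)
Op 1: CLOSE 3-2: Q_total=24.00, C_total=6.00, V=4.00; Q3=8.00, Q2=16.00; dissipated=18.375
Op 2: CLOSE 5-4: Q_total=8.00, C_total=11.00, V=0.73; Q5=3.64, Q4=4.36; dissipated=0.491
Op 3: CLOSE 5-3: Q_total=11.64, C_total=7.00, V=1.66; Q5=8.31, Q3=3.32; dissipated=7.651
Op 4: CLOSE 3-1: Q_total=10.32, C_total=8.00, V=1.29; Q3=2.58, Q1=7.74; dissipated=0.184
Op 5: GROUND 5: Q5=0; energy lost=6.908
Final charges: Q1=7.74, Q2=16.00, Q3=2.58, Q4=4.36, Q5=0.00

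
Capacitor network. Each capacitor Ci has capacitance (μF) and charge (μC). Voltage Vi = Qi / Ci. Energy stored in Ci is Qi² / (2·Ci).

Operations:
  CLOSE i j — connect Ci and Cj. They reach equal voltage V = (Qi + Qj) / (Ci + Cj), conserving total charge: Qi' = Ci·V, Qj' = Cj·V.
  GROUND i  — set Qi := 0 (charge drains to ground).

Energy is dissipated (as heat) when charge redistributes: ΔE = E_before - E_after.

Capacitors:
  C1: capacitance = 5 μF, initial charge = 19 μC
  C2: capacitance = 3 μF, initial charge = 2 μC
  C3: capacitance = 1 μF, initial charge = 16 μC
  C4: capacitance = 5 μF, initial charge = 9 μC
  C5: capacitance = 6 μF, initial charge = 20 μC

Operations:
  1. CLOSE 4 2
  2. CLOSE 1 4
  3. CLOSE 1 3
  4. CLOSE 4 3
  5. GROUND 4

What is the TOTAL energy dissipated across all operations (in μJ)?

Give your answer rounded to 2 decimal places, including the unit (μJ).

Answer: 107.50 μJ

Derivation:
Initial: C1(5μF, Q=19μC, V=3.80V), C2(3μF, Q=2μC, V=0.67V), C3(1μF, Q=16μC, V=16.00V), C4(5μF, Q=9μC, V=1.80V), C5(6μF, Q=20μC, V=3.33V)
Op 1: CLOSE 4-2: Q_total=11.00, C_total=8.00, V=1.38; Q4=6.88, Q2=4.12; dissipated=1.204
Op 2: CLOSE 1-4: Q_total=25.88, C_total=10.00, V=2.59; Q1=12.94, Q4=12.94; dissipated=7.351
Op 3: CLOSE 1-3: Q_total=28.94, C_total=6.00, V=4.82; Q1=24.11, Q3=4.82; dissipated=74.956
Op 4: CLOSE 4-3: Q_total=17.76, C_total=6.00, V=2.96; Q4=14.80, Q3=2.96; dissipated=2.082
Op 5: GROUND 4: Q4=0; energy lost=21.905
Total dissipated: 107.498 μJ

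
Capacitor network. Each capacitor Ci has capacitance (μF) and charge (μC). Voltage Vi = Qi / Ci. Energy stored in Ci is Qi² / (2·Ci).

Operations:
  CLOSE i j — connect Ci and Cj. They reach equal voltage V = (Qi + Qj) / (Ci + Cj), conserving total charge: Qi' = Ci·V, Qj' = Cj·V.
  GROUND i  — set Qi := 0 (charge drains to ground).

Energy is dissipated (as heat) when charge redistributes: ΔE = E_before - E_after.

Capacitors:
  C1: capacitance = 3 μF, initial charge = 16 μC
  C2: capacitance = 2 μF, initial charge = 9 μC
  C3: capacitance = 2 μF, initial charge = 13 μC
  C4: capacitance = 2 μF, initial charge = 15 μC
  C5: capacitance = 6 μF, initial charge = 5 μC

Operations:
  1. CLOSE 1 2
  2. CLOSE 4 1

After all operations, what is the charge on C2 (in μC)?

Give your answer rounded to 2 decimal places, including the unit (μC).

Answer: 10.00 μC

Derivation:
Initial: C1(3μF, Q=16μC, V=5.33V), C2(2μF, Q=9μC, V=4.50V), C3(2μF, Q=13μC, V=6.50V), C4(2μF, Q=15μC, V=7.50V), C5(6μF, Q=5μC, V=0.83V)
Op 1: CLOSE 1-2: Q_total=25.00, C_total=5.00, V=5.00; Q1=15.00, Q2=10.00; dissipated=0.417
Op 2: CLOSE 4-1: Q_total=30.00, C_total=5.00, V=6.00; Q4=12.00, Q1=18.00; dissipated=3.750
Final charges: Q1=18.00, Q2=10.00, Q3=13.00, Q4=12.00, Q5=5.00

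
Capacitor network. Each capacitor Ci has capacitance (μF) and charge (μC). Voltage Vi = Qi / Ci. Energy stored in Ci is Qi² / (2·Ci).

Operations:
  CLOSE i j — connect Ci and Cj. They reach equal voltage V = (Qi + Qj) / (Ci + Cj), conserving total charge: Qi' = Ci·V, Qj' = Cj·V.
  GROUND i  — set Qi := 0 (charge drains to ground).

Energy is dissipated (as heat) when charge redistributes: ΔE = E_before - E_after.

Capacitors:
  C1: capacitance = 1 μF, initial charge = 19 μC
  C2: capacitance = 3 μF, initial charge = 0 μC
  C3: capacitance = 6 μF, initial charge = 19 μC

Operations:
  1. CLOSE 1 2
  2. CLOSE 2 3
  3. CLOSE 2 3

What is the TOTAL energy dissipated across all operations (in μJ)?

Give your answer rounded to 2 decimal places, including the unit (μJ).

Initial: C1(1μF, Q=19μC, V=19.00V), C2(3μF, Q=0μC, V=0.00V), C3(6μF, Q=19μC, V=3.17V)
Op 1: CLOSE 1-2: Q_total=19.00, C_total=4.00, V=4.75; Q1=4.75, Q2=14.25; dissipated=135.375
Op 2: CLOSE 2-3: Q_total=33.25, C_total=9.00, V=3.69; Q2=11.08, Q3=22.17; dissipated=2.507
Op 3: CLOSE 2-3: Q_total=33.25, C_total=9.00, V=3.69; Q2=11.08, Q3=22.17; dissipated=0.000
Total dissipated: 137.882 μJ

Answer: 137.88 μJ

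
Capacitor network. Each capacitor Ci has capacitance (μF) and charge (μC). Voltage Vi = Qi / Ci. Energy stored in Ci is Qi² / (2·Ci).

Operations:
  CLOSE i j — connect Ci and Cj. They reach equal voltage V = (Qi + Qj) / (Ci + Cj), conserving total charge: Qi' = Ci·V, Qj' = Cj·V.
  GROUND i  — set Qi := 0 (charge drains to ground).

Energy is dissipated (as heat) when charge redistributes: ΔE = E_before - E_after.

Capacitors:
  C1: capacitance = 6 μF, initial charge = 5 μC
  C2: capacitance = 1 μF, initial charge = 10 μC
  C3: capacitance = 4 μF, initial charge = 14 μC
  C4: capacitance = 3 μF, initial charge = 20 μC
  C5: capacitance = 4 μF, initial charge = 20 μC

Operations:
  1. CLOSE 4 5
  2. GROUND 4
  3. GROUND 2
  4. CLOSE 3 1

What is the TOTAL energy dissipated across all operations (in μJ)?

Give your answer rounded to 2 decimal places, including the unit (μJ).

Initial: C1(6μF, Q=5μC, V=0.83V), C2(1μF, Q=10μC, V=10.00V), C3(4μF, Q=14μC, V=3.50V), C4(3μF, Q=20μC, V=6.67V), C5(4μF, Q=20μC, V=5.00V)
Op 1: CLOSE 4-5: Q_total=40.00, C_total=7.00, V=5.71; Q4=17.14, Q5=22.86; dissipated=2.381
Op 2: GROUND 4: Q4=0; energy lost=48.980
Op 3: GROUND 2: Q2=0; energy lost=50.000
Op 4: CLOSE 3-1: Q_total=19.00, C_total=10.00, V=1.90; Q3=7.60, Q1=11.40; dissipated=8.533
Total dissipated: 109.894 μJ

Answer: 109.89 μJ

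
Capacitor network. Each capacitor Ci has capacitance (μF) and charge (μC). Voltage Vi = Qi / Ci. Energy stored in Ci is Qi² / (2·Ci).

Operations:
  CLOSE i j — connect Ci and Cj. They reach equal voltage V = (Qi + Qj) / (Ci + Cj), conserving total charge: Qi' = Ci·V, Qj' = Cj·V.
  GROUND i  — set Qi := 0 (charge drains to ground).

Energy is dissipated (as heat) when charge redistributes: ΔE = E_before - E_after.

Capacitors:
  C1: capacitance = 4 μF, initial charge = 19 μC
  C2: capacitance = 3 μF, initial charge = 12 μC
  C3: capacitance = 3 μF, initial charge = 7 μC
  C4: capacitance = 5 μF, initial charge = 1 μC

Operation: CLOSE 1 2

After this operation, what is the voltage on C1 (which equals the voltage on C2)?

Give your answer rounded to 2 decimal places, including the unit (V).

Initial: C1(4μF, Q=19μC, V=4.75V), C2(3μF, Q=12μC, V=4.00V), C3(3μF, Q=7μC, V=2.33V), C4(5μF, Q=1μC, V=0.20V)
Op 1: CLOSE 1-2: Q_total=31.00, C_total=7.00, V=4.43; Q1=17.71, Q2=13.29; dissipated=0.482

Answer: 4.43 V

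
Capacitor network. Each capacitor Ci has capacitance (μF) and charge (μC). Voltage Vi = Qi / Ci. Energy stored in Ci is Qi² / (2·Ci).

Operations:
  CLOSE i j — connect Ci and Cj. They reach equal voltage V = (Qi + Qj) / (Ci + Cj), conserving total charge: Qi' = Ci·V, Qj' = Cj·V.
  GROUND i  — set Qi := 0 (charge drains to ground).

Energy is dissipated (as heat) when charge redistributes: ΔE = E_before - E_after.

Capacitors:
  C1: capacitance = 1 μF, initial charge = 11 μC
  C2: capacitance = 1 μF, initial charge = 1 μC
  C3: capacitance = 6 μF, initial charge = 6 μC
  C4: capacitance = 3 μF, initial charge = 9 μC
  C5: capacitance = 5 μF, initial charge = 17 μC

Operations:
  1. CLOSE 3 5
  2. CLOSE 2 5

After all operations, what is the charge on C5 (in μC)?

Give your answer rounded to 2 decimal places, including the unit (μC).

Initial: C1(1μF, Q=11μC, V=11.00V), C2(1μF, Q=1μC, V=1.00V), C3(6μF, Q=6μC, V=1.00V), C4(3μF, Q=9μC, V=3.00V), C5(5μF, Q=17μC, V=3.40V)
Op 1: CLOSE 3-5: Q_total=23.00, C_total=11.00, V=2.09; Q3=12.55, Q5=10.45; dissipated=7.855
Op 2: CLOSE 2-5: Q_total=11.45, C_total=6.00, V=1.91; Q2=1.91, Q5=9.55; dissipated=0.496
Final charges: Q1=11.00, Q2=1.91, Q3=12.55, Q4=9.00, Q5=9.55

Answer: 9.55 μC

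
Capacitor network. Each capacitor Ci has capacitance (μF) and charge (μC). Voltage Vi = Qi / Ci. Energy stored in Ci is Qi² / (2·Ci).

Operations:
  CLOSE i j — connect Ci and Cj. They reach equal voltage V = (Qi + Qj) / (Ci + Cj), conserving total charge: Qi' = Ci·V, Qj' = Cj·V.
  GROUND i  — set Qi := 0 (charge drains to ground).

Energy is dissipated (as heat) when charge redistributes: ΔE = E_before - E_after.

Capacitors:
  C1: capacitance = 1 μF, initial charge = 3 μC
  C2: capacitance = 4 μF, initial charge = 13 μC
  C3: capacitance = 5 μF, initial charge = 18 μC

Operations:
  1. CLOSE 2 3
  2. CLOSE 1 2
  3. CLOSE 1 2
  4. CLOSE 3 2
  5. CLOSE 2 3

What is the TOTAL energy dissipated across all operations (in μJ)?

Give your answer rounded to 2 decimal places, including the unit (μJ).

Answer: 0.22 μJ

Derivation:
Initial: C1(1μF, Q=3μC, V=3.00V), C2(4μF, Q=13μC, V=3.25V), C3(5μF, Q=18μC, V=3.60V)
Op 1: CLOSE 2-3: Q_total=31.00, C_total=9.00, V=3.44; Q2=13.78, Q3=17.22; dissipated=0.136
Op 2: CLOSE 1-2: Q_total=16.78, C_total=5.00, V=3.36; Q1=3.36, Q2=13.42; dissipated=0.079
Op 3: CLOSE 1-2: Q_total=16.78, C_total=5.00, V=3.36; Q1=3.36, Q2=13.42; dissipated=0.000
Op 4: CLOSE 3-2: Q_total=30.64, C_total=9.00, V=3.40; Q3=17.02, Q2=13.62; dissipated=0.009
Op 5: CLOSE 2-3: Q_total=30.64, C_total=9.00, V=3.40; Q2=13.62, Q3=17.02; dissipated=0.000
Total dissipated: 0.224 μJ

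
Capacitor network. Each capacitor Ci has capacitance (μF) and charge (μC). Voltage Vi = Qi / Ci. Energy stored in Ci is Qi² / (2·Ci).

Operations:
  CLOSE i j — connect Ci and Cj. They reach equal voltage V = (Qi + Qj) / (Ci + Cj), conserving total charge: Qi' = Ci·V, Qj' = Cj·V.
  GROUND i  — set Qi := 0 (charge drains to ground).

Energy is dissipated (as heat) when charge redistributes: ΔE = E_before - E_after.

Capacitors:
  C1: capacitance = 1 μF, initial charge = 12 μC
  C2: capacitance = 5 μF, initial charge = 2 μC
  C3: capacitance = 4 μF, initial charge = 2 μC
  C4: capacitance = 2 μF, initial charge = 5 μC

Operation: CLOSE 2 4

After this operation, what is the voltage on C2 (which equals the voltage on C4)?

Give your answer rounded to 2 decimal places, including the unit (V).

Answer: 1.00 V

Derivation:
Initial: C1(1μF, Q=12μC, V=12.00V), C2(5μF, Q=2μC, V=0.40V), C3(4μF, Q=2μC, V=0.50V), C4(2μF, Q=5μC, V=2.50V)
Op 1: CLOSE 2-4: Q_total=7.00, C_total=7.00, V=1.00; Q2=5.00, Q4=2.00; dissipated=3.150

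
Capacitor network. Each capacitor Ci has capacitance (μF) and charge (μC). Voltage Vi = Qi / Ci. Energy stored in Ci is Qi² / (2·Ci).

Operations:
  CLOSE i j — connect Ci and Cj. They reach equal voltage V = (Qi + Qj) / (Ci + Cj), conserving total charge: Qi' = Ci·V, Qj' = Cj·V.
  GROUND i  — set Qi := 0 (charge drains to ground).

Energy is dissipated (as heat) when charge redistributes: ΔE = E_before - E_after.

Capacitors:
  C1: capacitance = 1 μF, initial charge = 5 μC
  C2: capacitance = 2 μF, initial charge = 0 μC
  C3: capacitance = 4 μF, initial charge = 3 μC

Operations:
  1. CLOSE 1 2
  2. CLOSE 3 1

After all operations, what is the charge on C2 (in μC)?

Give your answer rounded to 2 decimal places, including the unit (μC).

Initial: C1(1μF, Q=5μC, V=5.00V), C2(2μF, Q=0μC, V=0.00V), C3(4μF, Q=3μC, V=0.75V)
Op 1: CLOSE 1-2: Q_total=5.00, C_total=3.00, V=1.67; Q1=1.67, Q2=3.33; dissipated=8.333
Op 2: CLOSE 3-1: Q_total=4.67, C_total=5.00, V=0.93; Q3=3.73, Q1=0.93; dissipated=0.336
Final charges: Q1=0.93, Q2=3.33, Q3=3.73

Answer: 3.33 μC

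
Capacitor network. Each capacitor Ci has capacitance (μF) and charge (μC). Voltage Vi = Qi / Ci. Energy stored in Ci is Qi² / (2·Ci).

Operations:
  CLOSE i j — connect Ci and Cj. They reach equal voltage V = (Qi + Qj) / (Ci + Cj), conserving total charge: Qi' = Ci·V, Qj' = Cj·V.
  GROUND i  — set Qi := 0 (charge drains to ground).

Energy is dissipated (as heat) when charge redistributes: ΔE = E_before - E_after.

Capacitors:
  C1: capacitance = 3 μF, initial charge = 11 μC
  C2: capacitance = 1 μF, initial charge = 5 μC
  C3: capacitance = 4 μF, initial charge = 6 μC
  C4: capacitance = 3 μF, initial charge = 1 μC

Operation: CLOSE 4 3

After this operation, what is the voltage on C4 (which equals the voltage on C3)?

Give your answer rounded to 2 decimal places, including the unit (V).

Initial: C1(3μF, Q=11μC, V=3.67V), C2(1μF, Q=5μC, V=5.00V), C3(4μF, Q=6μC, V=1.50V), C4(3μF, Q=1μC, V=0.33V)
Op 1: CLOSE 4-3: Q_total=7.00, C_total=7.00, V=1.00; Q4=3.00, Q3=4.00; dissipated=1.167

Answer: 1.00 V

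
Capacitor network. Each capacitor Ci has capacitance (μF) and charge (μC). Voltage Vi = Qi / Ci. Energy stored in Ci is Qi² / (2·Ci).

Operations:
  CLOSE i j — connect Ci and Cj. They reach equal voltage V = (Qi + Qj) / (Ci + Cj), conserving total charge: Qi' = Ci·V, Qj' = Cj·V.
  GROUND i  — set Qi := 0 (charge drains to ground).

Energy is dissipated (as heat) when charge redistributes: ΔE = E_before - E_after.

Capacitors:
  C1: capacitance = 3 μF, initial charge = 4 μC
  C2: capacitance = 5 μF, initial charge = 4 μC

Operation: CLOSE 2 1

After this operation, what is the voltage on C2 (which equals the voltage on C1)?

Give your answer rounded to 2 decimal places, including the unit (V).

Answer: 1.00 V

Derivation:
Initial: C1(3μF, Q=4μC, V=1.33V), C2(5μF, Q=4μC, V=0.80V)
Op 1: CLOSE 2-1: Q_total=8.00, C_total=8.00, V=1.00; Q2=5.00, Q1=3.00; dissipated=0.267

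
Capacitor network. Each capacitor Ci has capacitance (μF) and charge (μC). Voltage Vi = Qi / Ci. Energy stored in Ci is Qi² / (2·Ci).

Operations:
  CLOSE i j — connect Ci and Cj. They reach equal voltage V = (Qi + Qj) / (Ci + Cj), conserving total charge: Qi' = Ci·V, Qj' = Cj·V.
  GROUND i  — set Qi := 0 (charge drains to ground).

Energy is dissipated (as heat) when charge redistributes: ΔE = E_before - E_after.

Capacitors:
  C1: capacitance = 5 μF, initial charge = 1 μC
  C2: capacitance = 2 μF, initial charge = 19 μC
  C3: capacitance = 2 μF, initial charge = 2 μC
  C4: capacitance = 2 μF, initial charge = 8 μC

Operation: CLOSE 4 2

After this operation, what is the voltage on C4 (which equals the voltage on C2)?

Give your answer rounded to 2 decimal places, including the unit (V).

Answer: 6.75 V

Derivation:
Initial: C1(5μF, Q=1μC, V=0.20V), C2(2μF, Q=19μC, V=9.50V), C3(2μF, Q=2μC, V=1.00V), C4(2μF, Q=8μC, V=4.00V)
Op 1: CLOSE 4-2: Q_total=27.00, C_total=4.00, V=6.75; Q4=13.50, Q2=13.50; dissipated=15.125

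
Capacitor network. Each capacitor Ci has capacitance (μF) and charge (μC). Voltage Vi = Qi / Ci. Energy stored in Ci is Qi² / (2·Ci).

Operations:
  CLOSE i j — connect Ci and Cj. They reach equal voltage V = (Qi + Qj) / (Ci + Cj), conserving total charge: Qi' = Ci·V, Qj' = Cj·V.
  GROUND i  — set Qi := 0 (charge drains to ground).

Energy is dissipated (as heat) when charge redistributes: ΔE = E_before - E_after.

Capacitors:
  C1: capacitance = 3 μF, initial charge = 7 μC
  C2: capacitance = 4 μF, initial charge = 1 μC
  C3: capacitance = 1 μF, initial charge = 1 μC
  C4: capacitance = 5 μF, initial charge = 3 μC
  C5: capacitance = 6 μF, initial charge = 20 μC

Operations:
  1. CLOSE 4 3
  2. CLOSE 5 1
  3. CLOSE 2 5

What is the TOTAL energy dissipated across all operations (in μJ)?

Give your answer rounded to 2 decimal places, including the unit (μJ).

Initial: C1(3μF, Q=7μC, V=2.33V), C2(4μF, Q=1μC, V=0.25V), C3(1μF, Q=1μC, V=1.00V), C4(5μF, Q=3μC, V=0.60V), C5(6μF, Q=20μC, V=3.33V)
Op 1: CLOSE 4-3: Q_total=4.00, C_total=6.00, V=0.67; Q4=3.33, Q3=0.67; dissipated=0.067
Op 2: CLOSE 5-1: Q_total=27.00, C_total=9.00, V=3.00; Q5=18.00, Q1=9.00; dissipated=1.000
Op 3: CLOSE 2-5: Q_total=19.00, C_total=10.00, V=1.90; Q2=7.60, Q5=11.40; dissipated=9.075
Total dissipated: 10.142 μJ

Answer: 10.14 μJ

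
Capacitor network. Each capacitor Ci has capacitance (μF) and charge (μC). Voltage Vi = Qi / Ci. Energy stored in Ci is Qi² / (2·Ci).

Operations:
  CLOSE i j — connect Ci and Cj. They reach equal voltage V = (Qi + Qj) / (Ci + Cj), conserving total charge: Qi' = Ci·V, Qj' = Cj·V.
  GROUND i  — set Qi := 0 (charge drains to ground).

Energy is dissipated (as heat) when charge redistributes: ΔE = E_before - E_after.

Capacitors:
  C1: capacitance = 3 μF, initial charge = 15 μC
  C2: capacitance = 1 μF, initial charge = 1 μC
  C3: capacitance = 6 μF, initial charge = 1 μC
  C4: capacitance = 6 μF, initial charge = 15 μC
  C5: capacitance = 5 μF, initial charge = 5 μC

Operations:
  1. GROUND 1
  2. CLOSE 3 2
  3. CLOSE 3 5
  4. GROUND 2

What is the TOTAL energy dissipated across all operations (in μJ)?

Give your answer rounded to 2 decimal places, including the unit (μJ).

Initial: C1(3μF, Q=15μC, V=5.00V), C2(1μF, Q=1μC, V=1.00V), C3(6μF, Q=1μC, V=0.17V), C4(6μF, Q=15μC, V=2.50V), C5(5μF, Q=5μC, V=1.00V)
Op 1: GROUND 1: Q1=0; energy lost=37.500
Op 2: CLOSE 3-2: Q_total=2.00, C_total=7.00, V=0.29; Q3=1.71, Q2=0.29; dissipated=0.298
Op 3: CLOSE 3-5: Q_total=6.71, C_total=11.00, V=0.61; Q3=3.66, Q5=3.05; dissipated=0.696
Op 4: GROUND 2: Q2=0; energy lost=0.041
Total dissipated: 38.534 μJ

Answer: 38.53 μJ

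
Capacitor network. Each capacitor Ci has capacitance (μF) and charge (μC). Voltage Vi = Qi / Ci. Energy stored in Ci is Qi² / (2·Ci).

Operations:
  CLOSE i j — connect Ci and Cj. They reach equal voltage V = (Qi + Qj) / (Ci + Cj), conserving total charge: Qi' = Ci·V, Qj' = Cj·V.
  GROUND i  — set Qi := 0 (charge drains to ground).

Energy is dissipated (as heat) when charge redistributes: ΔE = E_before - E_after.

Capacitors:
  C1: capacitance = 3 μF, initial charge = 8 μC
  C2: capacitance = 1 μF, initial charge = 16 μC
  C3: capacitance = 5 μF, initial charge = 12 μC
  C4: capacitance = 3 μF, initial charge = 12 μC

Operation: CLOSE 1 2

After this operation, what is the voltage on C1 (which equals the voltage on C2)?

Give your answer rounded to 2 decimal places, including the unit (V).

Initial: C1(3μF, Q=8μC, V=2.67V), C2(1μF, Q=16μC, V=16.00V), C3(5μF, Q=12μC, V=2.40V), C4(3μF, Q=12μC, V=4.00V)
Op 1: CLOSE 1-2: Q_total=24.00, C_total=4.00, V=6.00; Q1=18.00, Q2=6.00; dissipated=66.667

Answer: 6.00 V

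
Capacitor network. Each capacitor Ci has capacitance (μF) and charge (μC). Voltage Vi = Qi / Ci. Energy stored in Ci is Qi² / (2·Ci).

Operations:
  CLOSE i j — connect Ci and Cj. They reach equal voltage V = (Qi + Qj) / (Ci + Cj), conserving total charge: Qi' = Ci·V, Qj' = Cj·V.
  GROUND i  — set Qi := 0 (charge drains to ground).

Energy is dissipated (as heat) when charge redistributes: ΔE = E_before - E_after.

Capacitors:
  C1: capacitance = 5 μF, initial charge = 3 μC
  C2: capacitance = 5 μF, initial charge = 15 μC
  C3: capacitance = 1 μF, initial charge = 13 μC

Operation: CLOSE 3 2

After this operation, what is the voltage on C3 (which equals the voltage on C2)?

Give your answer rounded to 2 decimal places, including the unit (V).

Answer: 4.67 V

Derivation:
Initial: C1(5μF, Q=3μC, V=0.60V), C2(5μF, Q=15μC, V=3.00V), C3(1μF, Q=13μC, V=13.00V)
Op 1: CLOSE 3-2: Q_total=28.00, C_total=6.00, V=4.67; Q3=4.67, Q2=23.33; dissipated=41.667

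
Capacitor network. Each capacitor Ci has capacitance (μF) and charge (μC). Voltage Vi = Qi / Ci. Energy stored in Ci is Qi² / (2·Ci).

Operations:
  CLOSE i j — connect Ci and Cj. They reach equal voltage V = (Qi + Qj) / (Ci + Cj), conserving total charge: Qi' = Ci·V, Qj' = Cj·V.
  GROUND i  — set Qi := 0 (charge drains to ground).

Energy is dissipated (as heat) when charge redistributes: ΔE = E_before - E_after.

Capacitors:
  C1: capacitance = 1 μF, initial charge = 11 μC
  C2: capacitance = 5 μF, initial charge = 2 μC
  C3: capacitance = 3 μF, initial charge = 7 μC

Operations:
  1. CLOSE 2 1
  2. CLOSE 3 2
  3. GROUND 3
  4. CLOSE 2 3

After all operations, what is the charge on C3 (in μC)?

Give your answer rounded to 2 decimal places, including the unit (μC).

Answer: 4.18 μC

Derivation:
Initial: C1(1μF, Q=11μC, V=11.00V), C2(5μF, Q=2μC, V=0.40V), C3(3μF, Q=7μC, V=2.33V)
Op 1: CLOSE 2-1: Q_total=13.00, C_total=6.00, V=2.17; Q2=10.83, Q1=2.17; dissipated=46.817
Op 2: CLOSE 3-2: Q_total=17.83, C_total=8.00, V=2.23; Q3=6.69, Q2=11.15; dissipated=0.026
Op 3: GROUND 3: Q3=0; energy lost=7.454
Op 4: CLOSE 2-3: Q_total=11.15, C_total=8.00, V=1.39; Q2=6.97, Q3=4.18; dissipated=4.659
Final charges: Q1=2.17, Q2=6.97, Q3=4.18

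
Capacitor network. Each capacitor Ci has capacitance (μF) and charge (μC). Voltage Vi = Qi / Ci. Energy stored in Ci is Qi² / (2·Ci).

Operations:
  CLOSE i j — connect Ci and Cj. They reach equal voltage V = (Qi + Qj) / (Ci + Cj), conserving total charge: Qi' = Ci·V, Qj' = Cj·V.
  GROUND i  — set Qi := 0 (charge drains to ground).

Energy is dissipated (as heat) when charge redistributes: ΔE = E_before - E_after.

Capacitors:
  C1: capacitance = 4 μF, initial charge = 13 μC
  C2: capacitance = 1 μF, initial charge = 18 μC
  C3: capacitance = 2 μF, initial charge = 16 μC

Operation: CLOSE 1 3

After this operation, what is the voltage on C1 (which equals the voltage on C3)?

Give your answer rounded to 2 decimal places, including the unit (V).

Initial: C1(4μF, Q=13μC, V=3.25V), C2(1μF, Q=18μC, V=18.00V), C3(2μF, Q=16μC, V=8.00V)
Op 1: CLOSE 1-3: Q_total=29.00, C_total=6.00, V=4.83; Q1=19.33, Q3=9.67; dissipated=15.042

Answer: 4.83 V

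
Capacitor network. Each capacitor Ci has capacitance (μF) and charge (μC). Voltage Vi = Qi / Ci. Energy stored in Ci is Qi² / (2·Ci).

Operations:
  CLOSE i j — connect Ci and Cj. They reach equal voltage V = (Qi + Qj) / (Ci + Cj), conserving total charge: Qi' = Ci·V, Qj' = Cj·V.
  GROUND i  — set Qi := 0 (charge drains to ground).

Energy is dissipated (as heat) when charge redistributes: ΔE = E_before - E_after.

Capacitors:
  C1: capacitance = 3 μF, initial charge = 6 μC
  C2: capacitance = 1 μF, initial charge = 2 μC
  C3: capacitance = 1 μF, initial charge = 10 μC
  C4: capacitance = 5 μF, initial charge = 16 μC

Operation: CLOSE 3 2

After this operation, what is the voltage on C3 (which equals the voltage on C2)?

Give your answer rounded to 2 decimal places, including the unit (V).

Answer: 6.00 V

Derivation:
Initial: C1(3μF, Q=6μC, V=2.00V), C2(1μF, Q=2μC, V=2.00V), C3(1μF, Q=10μC, V=10.00V), C4(5μF, Q=16μC, V=3.20V)
Op 1: CLOSE 3-2: Q_total=12.00, C_total=2.00, V=6.00; Q3=6.00, Q2=6.00; dissipated=16.000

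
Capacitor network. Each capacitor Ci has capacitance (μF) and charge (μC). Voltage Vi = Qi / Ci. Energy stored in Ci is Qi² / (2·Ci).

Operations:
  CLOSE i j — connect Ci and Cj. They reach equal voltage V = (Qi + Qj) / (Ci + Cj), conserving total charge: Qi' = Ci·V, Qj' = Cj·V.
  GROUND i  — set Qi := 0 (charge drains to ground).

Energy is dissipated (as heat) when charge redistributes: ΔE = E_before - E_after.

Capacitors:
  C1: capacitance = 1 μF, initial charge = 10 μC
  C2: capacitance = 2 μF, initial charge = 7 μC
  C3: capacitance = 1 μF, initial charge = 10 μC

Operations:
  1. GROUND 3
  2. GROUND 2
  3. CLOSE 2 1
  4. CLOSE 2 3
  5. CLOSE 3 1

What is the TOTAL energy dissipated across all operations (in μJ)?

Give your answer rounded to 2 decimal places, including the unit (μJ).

Answer: 99.60 μJ

Derivation:
Initial: C1(1μF, Q=10μC, V=10.00V), C2(2μF, Q=7μC, V=3.50V), C3(1μF, Q=10μC, V=10.00V)
Op 1: GROUND 3: Q3=0; energy lost=50.000
Op 2: GROUND 2: Q2=0; energy lost=12.250
Op 3: CLOSE 2-1: Q_total=10.00, C_total=3.00, V=3.33; Q2=6.67, Q1=3.33; dissipated=33.333
Op 4: CLOSE 2-3: Q_total=6.67, C_total=3.00, V=2.22; Q2=4.44, Q3=2.22; dissipated=3.704
Op 5: CLOSE 3-1: Q_total=5.56, C_total=2.00, V=2.78; Q3=2.78, Q1=2.78; dissipated=0.309
Total dissipated: 99.596 μJ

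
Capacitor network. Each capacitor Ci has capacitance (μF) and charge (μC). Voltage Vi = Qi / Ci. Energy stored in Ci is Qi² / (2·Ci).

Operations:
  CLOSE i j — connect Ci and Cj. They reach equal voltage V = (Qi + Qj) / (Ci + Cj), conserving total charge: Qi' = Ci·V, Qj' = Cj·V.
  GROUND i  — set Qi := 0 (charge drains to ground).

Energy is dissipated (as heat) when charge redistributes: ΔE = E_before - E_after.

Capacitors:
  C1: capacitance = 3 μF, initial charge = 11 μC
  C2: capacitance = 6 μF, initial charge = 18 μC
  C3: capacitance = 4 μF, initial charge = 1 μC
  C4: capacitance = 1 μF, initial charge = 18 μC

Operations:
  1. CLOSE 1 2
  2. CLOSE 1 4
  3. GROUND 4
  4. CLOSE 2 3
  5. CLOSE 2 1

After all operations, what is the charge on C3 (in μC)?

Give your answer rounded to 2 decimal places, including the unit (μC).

Initial: C1(3μF, Q=11μC, V=3.67V), C2(6μF, Q=18μC, V=3.00V), C3(4μF, Q=1μC, V=0.25V), C4(1μF, Q=18μC, V=18.00V)
Op 1: CLOSE 1-2: Q_total=29.00, C_total=9.00, V=3.22; Q1=9.67, Q2=19.33; dissipated=0.444
Op 2: CLOSE 1-4: Q_total=27.67, C_total=4.00, V=6.92; Q1=20.75, Q4=6.92; dissipated=81.894
Op 3: GROUND 4: Q4=0; energy lost=23.920
Op 4: CLOSE 2-3: Q_total=20.33, C_total=10.00, V=2.03; Q2=12.20, Q3=8.13; dissipated=10.601
Op 5: CLOSE 2-1: Q_total=32.95, C_total=9.00, V=3.66; Q2=21.97, Q1=10.98; dissipated=23.847
Final charges: Q1=10.98, Q2=21.97, Q3=8.13, Q4=0.00

Answer: 8.13 μC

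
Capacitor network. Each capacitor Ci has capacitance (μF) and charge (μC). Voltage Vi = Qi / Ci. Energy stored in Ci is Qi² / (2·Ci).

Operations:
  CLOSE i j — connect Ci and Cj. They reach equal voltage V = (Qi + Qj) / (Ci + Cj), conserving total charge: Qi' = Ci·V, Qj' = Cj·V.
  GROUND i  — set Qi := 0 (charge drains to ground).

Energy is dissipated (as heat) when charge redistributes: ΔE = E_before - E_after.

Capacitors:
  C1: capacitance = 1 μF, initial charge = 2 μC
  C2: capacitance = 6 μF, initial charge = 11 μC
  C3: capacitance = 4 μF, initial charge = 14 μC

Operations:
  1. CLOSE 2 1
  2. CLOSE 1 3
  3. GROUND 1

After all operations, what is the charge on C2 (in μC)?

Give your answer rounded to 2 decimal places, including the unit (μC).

Answer: 11.14 μC

Derivation:
Initial: C1(1μF, Q=2μC, V=2.00V), C2(6μF, Q=11μC, V=1.83V), C3(4μF, Q=14μC, V=3.50V)
Op 1: CLOSE 2-1: Q_total=13.00, C_total=7.00, V=1.86; Q2=11.14, Q1=1.86; dissipated=0.012
Op 2: CLOSE 1-3: Q_total=15.86, C_total=5.00, V=3.17; Q1=3.17, Q3=12.69; dissipated=1.080
Op 3: GROUND 1: Q1=0; energy lost=5.029
Final charges: Q1=0.00, Q2=11.14, Q3=12.69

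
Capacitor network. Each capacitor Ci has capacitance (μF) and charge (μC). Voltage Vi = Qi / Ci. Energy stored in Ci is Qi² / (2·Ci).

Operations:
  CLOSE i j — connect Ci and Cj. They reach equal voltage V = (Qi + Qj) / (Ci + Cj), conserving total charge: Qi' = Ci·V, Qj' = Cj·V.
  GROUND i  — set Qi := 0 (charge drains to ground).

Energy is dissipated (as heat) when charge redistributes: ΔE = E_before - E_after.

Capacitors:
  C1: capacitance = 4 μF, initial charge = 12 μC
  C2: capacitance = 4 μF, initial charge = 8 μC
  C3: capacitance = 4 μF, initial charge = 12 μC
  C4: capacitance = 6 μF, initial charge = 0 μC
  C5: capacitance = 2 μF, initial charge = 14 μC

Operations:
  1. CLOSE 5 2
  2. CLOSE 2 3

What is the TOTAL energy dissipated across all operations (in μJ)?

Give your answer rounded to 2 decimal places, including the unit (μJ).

Initial: C1(4μF, Q=12μC, V=3.00V), C2(4μF, Q=8μC, V=2.00V), C3(4μF, Q=12μC, V=3.00V), C4(6μF, Q=0μC, V=0.00V), C5(2μF, Q=14μC, V=7.00V)
Op 1: CLOSE 5-2: Q_total=22.00, C_total=6.00, V=3.67; Q5=7.33, Q2=14.67; dissipated=16.667
Op 2: CLOSE 2-3: Q_total=26.67, C_total=8.00, V=3.33; Q2=13.33, Q3=13.33; dissipated=0.444
Total dissipated: 17.111 μJ

Answer: 17.11 μJ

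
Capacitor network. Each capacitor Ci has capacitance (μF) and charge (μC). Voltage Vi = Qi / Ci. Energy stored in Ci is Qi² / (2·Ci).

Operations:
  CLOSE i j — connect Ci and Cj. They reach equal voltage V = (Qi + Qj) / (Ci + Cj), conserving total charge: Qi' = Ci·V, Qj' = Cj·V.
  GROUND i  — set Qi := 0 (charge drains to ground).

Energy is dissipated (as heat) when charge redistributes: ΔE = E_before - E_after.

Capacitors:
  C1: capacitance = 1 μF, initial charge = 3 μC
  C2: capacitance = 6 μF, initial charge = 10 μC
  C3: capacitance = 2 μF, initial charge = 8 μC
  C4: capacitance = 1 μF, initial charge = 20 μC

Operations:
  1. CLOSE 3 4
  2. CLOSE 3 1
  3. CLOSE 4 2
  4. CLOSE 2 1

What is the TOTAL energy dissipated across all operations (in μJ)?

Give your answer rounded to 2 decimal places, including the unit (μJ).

Initial: C1(1μF, Q=3μC, V=3.00V), C2(6μF, Q=10μC, V=1.67V), C3(2μF, Q=8μC, V=4.00V), C4(1μF, Q=20μC, V=20.00V)
Op 1: CLOSE 3-4: Q_total=28.00, C_total=3.00, V=9.33; Q3=18.67, Q4=9.33; dissipated=85.333
Op 2: CLOSE 3-1: Q_total=21.67, C_total=3.00, V=7.22; Q3=14.44, Q1=7.22; dissipated=13.370
Op 3: CLOSE 4-2: Q_total=19.33, C_total=7.00, V=2.76; Q4=2.76, Q2=16.57; dissipated=25.190
Op 4: CLOSE 2-1: Q_total=23.79, C_total=7.00, V=3.40; Q2=20.39, Q1=3.40; dissipated=8.526
Total dissipated: 132.420 μJ

Answer: 132.42 μJ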